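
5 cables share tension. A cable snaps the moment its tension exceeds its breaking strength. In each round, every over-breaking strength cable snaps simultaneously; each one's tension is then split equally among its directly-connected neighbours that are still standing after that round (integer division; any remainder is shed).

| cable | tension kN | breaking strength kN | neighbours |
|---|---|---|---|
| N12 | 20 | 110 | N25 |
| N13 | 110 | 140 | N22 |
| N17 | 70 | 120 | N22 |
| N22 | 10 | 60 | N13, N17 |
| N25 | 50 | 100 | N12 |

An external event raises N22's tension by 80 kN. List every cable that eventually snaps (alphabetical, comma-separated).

N13, N22

Round 1 — N22 at 90 > 60. N22 snaps.
  N22 sheds 90 kN to N13, N17: 45 each.
    N13: 110+45 = 155 > 140
    N17: 70+45 = 115 ≤ 120
Round 2 — N13 snaps.
  N13 sheds 155 kN: no online neighbours, lost.
No further breaks.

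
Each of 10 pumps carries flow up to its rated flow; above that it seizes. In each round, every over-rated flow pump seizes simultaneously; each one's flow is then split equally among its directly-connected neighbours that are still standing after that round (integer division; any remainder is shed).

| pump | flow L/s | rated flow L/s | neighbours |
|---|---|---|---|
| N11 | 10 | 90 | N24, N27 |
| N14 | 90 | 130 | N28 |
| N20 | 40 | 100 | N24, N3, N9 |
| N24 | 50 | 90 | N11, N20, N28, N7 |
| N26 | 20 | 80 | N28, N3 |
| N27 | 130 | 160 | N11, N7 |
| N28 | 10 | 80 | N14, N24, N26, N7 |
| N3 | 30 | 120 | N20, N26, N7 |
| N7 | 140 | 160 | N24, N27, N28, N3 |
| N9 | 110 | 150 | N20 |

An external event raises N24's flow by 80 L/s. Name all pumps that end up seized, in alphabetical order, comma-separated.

N11, N14, N24, N27, N28, N7

Round 1 — N24 at 130 > 90. N24 seizes.
  N24 sheds 130 L/s to N11, N20, N28, N7: 32 each (2 lost).
    N11: 10+32 = 42 ≤ 90
    N20: 40+32 = 72 ≤ 100
    N28: 10+32 = 42 ≤ 80
    N7: 140+32 = 172 > 160
Round 2 — N7 seizes.
  N7 sheds 172 L/s to N27, N28, N3: 57 each (1 lost).
    N27: 130+57 = 187 > 160
    N28: 42+57 = 99 > 80
    N3: 30+57 = 87 ≤ 120
Round 3 — N27, N28 seize.
  N27 sheds 187 L/s to N11: 187 each.
    N11: 42+187 = 229 > 90
  N28 sheds 99 L/s to N14, N26: 49 each (1 lost).
    N14: 90+49 = 139 > 130
    N26: 20+49 = 69 ≤ 80
Round 4 — N11, N14 seize.
  N11 sheds 229 L/s: no online neighbours, lost.
  N14 sheds 139 L/s: no online neighbours, lost.
No further seizures.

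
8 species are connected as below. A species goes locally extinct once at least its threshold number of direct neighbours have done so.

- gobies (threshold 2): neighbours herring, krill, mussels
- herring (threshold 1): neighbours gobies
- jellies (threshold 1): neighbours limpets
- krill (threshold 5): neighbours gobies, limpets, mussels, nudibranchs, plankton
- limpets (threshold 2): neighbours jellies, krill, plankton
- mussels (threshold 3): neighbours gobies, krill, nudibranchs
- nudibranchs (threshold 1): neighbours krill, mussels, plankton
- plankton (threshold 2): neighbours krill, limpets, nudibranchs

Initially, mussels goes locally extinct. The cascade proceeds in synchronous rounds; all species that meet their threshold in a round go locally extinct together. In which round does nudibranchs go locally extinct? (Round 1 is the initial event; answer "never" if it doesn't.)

2

Round 1 — mussels goes locally extinct (initial).
Round 2 — checking thresholds:
  gobies: 1 of 3 neighbours < 2, not yet.
  krill: 1 of 5 neighbours < 5, not yet.
  nudibranchs: 1 of 3 neighbours ≥ 1, goes locally extinct.
Round 3 — no new extinctions; cascade stops.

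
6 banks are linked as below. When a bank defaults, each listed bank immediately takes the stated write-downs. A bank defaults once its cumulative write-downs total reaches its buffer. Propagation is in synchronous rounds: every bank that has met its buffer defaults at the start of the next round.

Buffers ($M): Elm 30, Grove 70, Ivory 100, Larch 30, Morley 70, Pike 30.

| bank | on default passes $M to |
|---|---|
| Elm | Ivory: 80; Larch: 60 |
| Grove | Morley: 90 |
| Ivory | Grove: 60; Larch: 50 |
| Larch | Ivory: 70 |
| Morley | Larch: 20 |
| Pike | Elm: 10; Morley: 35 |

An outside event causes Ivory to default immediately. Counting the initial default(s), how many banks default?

2

Round 1 — Ivory defaults (initial).
  Grove: +60 → 60 < 70
  Larch: +50 → 50 ≥ 30
Round 2 — Larch defaults.
No further defaults.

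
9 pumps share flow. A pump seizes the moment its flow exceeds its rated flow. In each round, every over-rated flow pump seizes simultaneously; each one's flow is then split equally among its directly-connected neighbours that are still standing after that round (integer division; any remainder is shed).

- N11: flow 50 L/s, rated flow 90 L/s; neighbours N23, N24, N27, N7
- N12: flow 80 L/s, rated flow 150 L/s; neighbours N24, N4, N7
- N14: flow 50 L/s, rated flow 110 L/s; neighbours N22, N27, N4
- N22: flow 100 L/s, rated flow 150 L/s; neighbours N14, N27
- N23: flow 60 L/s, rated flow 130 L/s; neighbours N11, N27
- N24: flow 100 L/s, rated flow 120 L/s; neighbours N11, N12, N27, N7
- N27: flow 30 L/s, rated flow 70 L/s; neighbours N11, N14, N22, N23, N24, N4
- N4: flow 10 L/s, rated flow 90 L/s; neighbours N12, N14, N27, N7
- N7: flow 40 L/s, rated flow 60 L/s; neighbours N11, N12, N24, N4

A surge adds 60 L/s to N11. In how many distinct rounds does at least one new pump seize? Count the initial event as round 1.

6

Round 1 — N11 at 110 > 90. N11 seizes.
  N11 sheds 110 L/s to N23, N24, N27, N7: 27 each (2 lost).
    N23: 60+27 = 87 ≤ 130
    N24: 100+27 = 127 > 120
    N27: 30+27 = 57 ≤ 70
    N7: 40+27 = 67 > 60
Round 2 — N24, N7 seize.
  N24 sheds 127 L/s to N12, N27: 63 each (1 lost).
    N12: 80+63 = 143 ≤ 150
    N27: 57+63 = 120 > 70
  N7 sheds 67 L/s to N12, N4: 33 each (1 lost).
    N12: 143+33 = 176 > 150
    N4: 10+33 = 43 ≤ 90
Round 3 — N12, N27 seize.
  N12 sheds 176 L/s to N4: 176 each.
    N4: 43+176 = 219 > 90
  N27 sheds 120 L/s to N14, N22, N23, N4: 30 each.
    N14: 50+30 = 80 ≤ 110
    N22: 100+30 = 130 ≤ 150
    N23: 87+30 = 117 ≤ 130
    N4: 219+30 = 249 > 90
Round 4 — N4 seizes.
  N4 sheds 249 L/s to N14: 249 each.
    N14: 80+249 = 329 > 110
Round 5 — N14 seizes.
  N14 sheds 329 L/s to N22: 329 each.
    N22: 130+329 = 459 > 150
Round 6 — N22 seizes.
  N22 sheds 459 L/s: no online neighbours, lost.
No further seizures.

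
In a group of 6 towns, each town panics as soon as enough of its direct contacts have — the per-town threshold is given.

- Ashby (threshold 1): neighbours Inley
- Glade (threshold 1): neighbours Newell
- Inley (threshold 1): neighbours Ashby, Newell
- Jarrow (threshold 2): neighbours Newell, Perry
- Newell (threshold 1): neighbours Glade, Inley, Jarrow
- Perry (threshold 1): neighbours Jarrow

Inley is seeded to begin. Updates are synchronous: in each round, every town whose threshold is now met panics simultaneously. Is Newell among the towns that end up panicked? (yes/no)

Round 1 — Inley panics (initial).
Round 2 — checking thresholds:
  Ashby: 1 of 1 neighbours ≥ 1, panics.
  Newell: 1 of 3 neighbours ≥ 1, panics.
Round 3 — checking thresholds:
  Glade: 1 of 1 neighbours ≥ 1, panics.
  Jarrow: 1 of 2 neighbours < 2, holds.
Round 4 — no new panics; cascade stops.

yes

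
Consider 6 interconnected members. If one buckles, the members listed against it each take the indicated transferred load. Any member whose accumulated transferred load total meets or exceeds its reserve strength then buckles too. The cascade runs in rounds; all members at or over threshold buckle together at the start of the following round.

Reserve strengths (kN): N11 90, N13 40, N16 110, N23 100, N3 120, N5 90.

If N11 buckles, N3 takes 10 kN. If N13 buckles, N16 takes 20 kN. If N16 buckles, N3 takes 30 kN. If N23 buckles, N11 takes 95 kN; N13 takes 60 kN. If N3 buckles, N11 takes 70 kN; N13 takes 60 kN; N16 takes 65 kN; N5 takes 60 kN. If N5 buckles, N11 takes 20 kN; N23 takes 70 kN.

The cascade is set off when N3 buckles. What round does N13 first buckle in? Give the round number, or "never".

2

Round 1 — N3 buckles (initial).
  N11: +70 → 70 < 90
  N13: +60 → 60 ≥ 40
  N16: +65 → 65 < 110
  N5: +60 → 60 < 90
Round 2 — N13 buckles.
  N16: +20 → 85 < 110
No further bucklings.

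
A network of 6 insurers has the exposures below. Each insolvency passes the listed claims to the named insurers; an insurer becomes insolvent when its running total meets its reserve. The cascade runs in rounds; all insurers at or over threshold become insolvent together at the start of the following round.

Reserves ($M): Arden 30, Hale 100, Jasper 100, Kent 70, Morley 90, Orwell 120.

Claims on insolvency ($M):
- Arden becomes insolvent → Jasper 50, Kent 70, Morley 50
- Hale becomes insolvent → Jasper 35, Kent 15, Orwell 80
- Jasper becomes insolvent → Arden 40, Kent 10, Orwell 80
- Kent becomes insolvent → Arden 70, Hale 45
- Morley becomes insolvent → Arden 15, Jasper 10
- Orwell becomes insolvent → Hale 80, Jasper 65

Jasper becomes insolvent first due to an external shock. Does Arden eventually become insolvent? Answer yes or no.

yes

Round 1 — Jasper becomes insolvent (initial).
  Arden: +40 → 40 ≥ 30
  Kent: +10 → 10 < 70
  Orwell: +80 → 80 < 120
Round 2 — Arden becomes insolvent.
  Kent: +70 → 80 ≥ 70
  Morley: +50 → 50 < 90
Round 3 — Kent becomes insolvent.
  Hale: +45 → 45 < 100
No further insolvencies.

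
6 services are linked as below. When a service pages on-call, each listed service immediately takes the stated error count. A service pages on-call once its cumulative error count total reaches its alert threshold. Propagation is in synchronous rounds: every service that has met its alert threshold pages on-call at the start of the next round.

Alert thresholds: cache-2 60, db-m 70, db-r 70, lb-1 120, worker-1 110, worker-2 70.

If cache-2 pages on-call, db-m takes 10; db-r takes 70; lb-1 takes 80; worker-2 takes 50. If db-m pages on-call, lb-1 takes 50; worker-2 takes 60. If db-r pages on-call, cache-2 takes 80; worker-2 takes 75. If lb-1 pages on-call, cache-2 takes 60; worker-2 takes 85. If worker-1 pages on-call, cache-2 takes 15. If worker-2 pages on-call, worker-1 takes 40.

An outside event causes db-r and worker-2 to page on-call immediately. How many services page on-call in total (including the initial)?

Round 1 — db-r, worker-2 page on-call (initial).
  cache-2: +80 → 80 ≥ 60
  worker-1: +40 → 40 < 110
Round 2 — cache-2 pages on-call.
  db-m: +10 → 10 < 70
  lb-1: +80 → 80 < 120
No further pages.

3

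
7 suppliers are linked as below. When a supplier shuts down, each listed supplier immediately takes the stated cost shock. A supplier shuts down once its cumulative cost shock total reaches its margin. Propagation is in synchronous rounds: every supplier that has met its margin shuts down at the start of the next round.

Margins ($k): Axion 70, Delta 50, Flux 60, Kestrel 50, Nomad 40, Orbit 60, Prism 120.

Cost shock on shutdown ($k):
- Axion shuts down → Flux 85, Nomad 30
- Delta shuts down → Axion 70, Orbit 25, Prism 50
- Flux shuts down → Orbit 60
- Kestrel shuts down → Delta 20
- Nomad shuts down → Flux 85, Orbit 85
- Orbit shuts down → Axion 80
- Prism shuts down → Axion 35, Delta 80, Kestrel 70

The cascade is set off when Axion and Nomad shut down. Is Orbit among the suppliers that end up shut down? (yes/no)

Round 1 — Axion, Nomad shut down (initial).
  Flux: +85+85 → 170 ≥ 60
  Orbit: +85 → 85 ≥ 60
Round 2 — Flux, Orbit shut down.
No further shutdowns.

yes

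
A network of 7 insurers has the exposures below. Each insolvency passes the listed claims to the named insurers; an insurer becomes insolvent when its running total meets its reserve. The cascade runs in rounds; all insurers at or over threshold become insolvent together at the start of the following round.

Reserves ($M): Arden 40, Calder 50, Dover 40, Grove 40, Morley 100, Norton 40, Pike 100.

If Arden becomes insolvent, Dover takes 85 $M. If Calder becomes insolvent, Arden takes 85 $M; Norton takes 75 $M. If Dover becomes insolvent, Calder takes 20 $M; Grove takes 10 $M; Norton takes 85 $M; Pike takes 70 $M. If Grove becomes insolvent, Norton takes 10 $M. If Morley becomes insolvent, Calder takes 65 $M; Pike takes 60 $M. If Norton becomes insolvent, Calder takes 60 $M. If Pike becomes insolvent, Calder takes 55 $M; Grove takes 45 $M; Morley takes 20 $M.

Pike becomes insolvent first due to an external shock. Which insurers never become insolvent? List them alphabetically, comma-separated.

Round 1 — Pike becomes insolvent (initial).
  Calder: +55 → 55 ≥ 50
  Grove: +45 → 45 ≥ 40
  Morley: +20 → 20 < 100
Round 2 — Calder, Grove become insolvent.
  Arden: +85 → 85 ≥ 40
  Norton: +75+10 → 85 ≥ 40
Round 3 — Arden, Norton become insolvent.
  Dover: +85 → 85 ≥ 40
Round 4 — Dover becomes insolvent.
No further insolvencies.

Morley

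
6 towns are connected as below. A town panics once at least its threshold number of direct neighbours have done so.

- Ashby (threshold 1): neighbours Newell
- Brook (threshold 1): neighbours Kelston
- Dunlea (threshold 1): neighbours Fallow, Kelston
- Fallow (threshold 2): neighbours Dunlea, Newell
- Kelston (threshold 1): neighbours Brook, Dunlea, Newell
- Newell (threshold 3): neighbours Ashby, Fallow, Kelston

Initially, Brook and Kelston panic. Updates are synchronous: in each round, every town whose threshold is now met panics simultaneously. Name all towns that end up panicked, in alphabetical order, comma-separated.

Round 1 — Brook, Kelston panic (initial).
Round 2 — checking thresholds:
  Dunlea: 1 of 2 neighbours ≥ 1, panics.
  Newell: 1 of 3 neighbours < 3, below threshold.
Round 3 — no new panics; cascade stops.

Brook, Dunlea, Kelston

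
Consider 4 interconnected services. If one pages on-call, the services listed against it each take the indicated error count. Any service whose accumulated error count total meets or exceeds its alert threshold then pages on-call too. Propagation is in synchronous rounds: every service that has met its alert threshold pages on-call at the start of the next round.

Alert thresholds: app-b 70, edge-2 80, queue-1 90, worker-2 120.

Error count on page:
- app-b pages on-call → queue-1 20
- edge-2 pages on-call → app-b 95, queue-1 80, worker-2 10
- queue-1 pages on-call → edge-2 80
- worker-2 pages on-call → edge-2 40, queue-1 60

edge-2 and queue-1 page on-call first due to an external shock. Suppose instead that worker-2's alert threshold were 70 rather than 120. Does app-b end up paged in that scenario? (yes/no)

yes

With worker-2's alert threshold at 70:
Round 1 — edge-2, queue-1 page on-call (initial).
  app-b: +95 → 95 ≥ 70
  worker-2: +10 → 10 < 70
Round 2 — app-b pages on-call.
No further pages.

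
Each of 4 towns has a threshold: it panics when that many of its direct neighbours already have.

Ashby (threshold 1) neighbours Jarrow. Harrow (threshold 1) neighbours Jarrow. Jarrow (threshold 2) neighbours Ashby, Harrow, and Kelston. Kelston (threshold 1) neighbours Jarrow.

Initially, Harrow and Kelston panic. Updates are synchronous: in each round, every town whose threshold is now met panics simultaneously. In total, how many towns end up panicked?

4

Round 1 — Harrow, Kelston panic (initial).
Round 2 — checking thresholds:
  Jarrow: 2 of 3 neighbours ≥ 2, panics.
Round 3 — checking thresholds:
  Ashby: 1 of 1 neighbours ≥ 1, panics.
Round 4 — no new panics; cascade stops.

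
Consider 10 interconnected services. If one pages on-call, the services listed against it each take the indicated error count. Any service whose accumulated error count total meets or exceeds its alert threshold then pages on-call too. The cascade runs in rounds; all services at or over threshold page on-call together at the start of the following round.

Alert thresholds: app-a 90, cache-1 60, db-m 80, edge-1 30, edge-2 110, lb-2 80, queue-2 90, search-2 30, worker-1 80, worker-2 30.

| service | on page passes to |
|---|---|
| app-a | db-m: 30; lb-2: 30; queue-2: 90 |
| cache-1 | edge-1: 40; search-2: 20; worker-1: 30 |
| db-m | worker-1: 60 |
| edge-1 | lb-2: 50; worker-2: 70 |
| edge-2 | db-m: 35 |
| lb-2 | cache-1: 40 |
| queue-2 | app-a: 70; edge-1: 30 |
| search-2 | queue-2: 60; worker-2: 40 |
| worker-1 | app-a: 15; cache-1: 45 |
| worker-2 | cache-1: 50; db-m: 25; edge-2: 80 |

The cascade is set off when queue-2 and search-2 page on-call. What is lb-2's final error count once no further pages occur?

50

Round 1 — queue-2, search-2 page on-call (initial).
  app-a: +70 → 70 < 90
  edge-1: +30 → 30 ≥ 30
  worker-2: +40 → 40 ≥ 30
Round 2 — edge-1, worker-2 page on-call.
  cache-1: +50 → 50 < 60
  db-m: +25 → 25 < 80
  edge-2: +80 → 80 < 110
  lb-2: +50 → 50 < 80
No further pages.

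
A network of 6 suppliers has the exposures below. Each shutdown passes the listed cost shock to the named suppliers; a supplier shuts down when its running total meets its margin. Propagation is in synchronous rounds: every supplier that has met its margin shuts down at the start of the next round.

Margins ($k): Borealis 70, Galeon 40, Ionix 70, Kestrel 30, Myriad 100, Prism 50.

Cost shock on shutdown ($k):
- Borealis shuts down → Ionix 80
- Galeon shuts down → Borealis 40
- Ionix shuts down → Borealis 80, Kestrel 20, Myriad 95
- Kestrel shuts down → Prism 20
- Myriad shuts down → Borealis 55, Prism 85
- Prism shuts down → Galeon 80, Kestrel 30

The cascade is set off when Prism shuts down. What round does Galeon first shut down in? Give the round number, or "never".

Round 1 — Prism shuts down (initial).
  Galeon: +80 → 80 ≥ 40
  Kestrel: +30 → 30 ≥ 30
Round 2 — Galeon, Kestrel shut down.
  Borealis: +40 → 40 < 70
No further shutdowns.

2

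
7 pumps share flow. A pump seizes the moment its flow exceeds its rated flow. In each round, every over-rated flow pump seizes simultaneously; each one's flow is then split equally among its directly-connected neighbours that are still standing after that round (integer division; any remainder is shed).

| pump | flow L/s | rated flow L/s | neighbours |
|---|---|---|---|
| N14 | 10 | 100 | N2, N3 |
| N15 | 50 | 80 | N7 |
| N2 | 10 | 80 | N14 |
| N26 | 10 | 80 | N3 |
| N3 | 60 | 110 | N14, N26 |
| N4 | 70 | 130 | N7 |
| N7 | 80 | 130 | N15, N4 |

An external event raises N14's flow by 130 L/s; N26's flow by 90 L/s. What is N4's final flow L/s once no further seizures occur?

Round 1 — N14 at 140 > 100; N26 at 100 > 80. N14, N26 seize.
  N14 sheds 140 L/s to N2, N3: 70 each.
    N2: 10+70 = 80 ≤ 80
    N3: 60+70 = 130 > 110
  N26 sheds 100 L/s to N3: 100 each.
    N3: 130+100 = 230 > 110
Round 2 — N3 seizes.
  N3 sheds 230 L/s: no online neighbours, lost.
No further seizures.

70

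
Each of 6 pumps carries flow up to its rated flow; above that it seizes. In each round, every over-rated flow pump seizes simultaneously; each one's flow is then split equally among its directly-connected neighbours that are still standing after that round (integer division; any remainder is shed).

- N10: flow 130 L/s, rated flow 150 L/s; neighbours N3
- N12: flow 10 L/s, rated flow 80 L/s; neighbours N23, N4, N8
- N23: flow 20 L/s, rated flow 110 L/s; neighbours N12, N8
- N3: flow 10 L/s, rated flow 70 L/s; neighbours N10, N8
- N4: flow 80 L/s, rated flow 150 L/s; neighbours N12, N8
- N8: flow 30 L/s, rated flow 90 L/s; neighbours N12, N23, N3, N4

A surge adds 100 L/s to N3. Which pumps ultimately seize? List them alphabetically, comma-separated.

Round 1 — N3 at 110 > 70. N3 seizes.
  N3 sheds 110 L/s to N10, N8: 55 each.
    N10: 130+55 = 185 > 150
    N8: 30+55 = 85 ≤ 90
Round 2 — N10 seizes.
  N10 sheds 185 L/s: no online neighbours, lost.
No further seizures.

N10, N3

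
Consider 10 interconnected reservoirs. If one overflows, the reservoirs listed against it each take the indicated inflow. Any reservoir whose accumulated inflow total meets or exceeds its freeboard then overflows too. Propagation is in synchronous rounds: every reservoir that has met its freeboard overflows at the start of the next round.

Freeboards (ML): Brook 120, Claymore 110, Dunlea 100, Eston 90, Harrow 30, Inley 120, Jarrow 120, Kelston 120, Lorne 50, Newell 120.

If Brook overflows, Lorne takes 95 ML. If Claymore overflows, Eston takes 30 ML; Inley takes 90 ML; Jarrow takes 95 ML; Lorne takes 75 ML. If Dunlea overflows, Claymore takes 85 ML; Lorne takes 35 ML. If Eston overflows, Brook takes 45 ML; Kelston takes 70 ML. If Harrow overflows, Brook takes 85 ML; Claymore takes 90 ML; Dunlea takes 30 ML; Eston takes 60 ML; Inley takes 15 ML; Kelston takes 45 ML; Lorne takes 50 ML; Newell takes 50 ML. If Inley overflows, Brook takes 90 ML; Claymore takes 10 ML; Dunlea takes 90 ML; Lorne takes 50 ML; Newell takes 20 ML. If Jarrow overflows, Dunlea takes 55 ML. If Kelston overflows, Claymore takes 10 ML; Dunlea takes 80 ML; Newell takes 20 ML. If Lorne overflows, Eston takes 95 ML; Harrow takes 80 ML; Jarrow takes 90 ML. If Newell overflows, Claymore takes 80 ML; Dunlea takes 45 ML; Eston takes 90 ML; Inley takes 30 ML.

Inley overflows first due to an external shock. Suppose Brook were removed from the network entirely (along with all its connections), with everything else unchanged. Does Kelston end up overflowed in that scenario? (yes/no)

With Brook removed:
Round 1 — Inley overflows (initial).
  Claymore: +10 → 10 < 110
  Dunlea: +90 → 90 < 100
  Lorne: +50 → 50 ≥ 50
  Newell: +20 → 20 < 120
Round 2 — Lorne overflows.
  Eston: +95 → 95 ≥ 90
  Harrow: +80 → 80 ≥ 30
  Jarrow: +90 → 90 < 120
Round 3 — Eston, Harrow overflow.
  Claymore: +90 → 100 < 110
  Dunlea: +30 → 120 ≥ 100
  Kelston: +70+45 → 115 < 120
  Newell: +50 → 70 < 120
Round 4 — Dunlea overflows.
  Claymore: +85 → 185 ≥ 110
Round 5 — Claymore overflows.
  Jarrow: +95 → 185 ≥ 120
Round 6 — Jarrow overflows.
No further overflows.

no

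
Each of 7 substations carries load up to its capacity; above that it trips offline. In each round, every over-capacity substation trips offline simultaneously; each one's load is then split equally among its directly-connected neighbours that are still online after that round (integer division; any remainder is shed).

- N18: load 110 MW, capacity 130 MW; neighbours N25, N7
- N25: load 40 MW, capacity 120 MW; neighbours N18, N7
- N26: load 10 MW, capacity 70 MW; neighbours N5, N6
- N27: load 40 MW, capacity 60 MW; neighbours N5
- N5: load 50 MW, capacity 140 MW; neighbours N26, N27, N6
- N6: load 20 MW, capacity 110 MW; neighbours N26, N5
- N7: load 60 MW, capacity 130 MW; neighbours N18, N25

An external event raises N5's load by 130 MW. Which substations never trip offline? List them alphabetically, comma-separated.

N18, N25, N26, N6, N7

Round 1 — N5 at 180 > 140. N5 trips offline.
  N5 sheds 180 MW to N26, N27, N6: 60 each.
    N26: 10+60 = 70 ≤ 70
    N27: 40+60 = 100 > 60
    N6: 20+60 = 80 ≤ 110
Round 2 — N27 trips offline.
  N27 sheds 100 MW: no online neighbours, lost.
No further trips.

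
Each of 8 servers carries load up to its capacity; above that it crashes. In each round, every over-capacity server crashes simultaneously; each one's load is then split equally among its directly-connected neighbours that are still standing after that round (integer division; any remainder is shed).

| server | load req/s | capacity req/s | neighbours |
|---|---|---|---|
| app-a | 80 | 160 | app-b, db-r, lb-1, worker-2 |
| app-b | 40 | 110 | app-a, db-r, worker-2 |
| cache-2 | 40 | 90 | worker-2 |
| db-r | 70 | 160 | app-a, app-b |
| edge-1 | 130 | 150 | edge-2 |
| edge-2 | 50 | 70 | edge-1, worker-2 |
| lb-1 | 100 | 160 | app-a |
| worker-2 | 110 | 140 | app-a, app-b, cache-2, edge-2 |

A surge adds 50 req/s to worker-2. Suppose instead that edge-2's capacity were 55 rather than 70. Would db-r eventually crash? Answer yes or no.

With edge-2's capacity at 55:
Round 1 — worker-2 at 160 > 140. worker-2 crashes.
  worker-2 sheds 160 req/s to app-a, app-b, cache-2, edge-2: 40 each.
    app-a: 80+40 = 120 ≤ 160
    app-b: 40+40 = 80 ≤ 110
    cache-2: 40+40 = 80 ≤ 90
    edge-2: 50+40 = 90 > 55
Round 2 — edge-2 crashes.
  edge-2 sheds 90 req/s to edge-1: 90 each.
    edge-1: 130+90 = 220 > 150
Round 3 — edge-1 crashes.
  edge-1 sheds 220 req/s: no online neighbours, lost.
No further crashes.

no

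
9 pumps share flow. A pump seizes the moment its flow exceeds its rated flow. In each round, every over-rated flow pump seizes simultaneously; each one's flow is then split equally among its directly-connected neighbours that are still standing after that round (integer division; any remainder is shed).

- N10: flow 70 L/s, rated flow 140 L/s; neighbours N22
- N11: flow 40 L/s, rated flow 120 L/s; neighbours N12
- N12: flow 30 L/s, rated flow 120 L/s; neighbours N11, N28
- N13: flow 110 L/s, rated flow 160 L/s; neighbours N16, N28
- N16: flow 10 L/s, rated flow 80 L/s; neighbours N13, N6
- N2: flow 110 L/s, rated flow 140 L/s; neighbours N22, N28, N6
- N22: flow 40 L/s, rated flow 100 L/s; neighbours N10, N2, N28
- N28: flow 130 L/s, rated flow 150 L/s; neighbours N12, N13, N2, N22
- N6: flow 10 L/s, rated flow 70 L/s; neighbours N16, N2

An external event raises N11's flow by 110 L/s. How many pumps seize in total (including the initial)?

9

Round 1 — N11 at 150 > 120. N11 seizes.
  N11 sheds 150 L/s to N12: 150 each.
    N12: 30+150 = 180 > 120
Round 2 — N12 seizes.
  N12 sheds 180 L/s to N28: 180 each.
    N28: 130+180 = 310 > 150
Round 3 — N28 seizes.
  N28 sheds 310 L/s to N13, N2, N22: 103 each (1 lost).
    N13: 110+103 = 213 > 160
    N2: 110+103 = 213 > 140
    N22: 40+103 = 143 > 100
Round 4 — N13, N2, N22 seize.
  N13 sheds 213 L/s to N16: 213 each.
    N16: 10+213 = 223 > 80
  N2 sheds 213 L/s to N6: 213 each.
    N6: 10+213 = 223 > 70
  N22 sheds 143 L/s to N10: 143 each.
    N10: 70+143 = 213 > 140
Round 5 — N10, N16, N6 seize.
  N10 sheds 213 L/s: no online neighbours, lost.
  N16 sheds 223 L/s: no online neighbours, lost.
  N6 sheds 223 L/s: no online neighbours, lost.
No further seizures.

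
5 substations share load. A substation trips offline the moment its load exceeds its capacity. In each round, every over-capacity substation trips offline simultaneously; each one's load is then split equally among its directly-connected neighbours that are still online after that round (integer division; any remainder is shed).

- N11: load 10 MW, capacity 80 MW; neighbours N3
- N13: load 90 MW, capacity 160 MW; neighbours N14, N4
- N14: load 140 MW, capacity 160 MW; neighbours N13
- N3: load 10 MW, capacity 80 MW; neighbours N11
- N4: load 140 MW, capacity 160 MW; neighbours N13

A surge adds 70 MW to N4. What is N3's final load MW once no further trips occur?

10

Round 1 — N4 at 210 > 160. N4 trips offline.
  N4 sheds 210 MW to N13: 210 each.
    N13: 90+210 = 300 > 160
Round 2 — N13 trips offline.
  N13 sheds 300 MW to N14: 300 each.
    N14: 140+300 = 440 > 160
Round 3 — N14 trips offline.
  N14 sheds 440 MW: no online neighbours, lost.
No further trips.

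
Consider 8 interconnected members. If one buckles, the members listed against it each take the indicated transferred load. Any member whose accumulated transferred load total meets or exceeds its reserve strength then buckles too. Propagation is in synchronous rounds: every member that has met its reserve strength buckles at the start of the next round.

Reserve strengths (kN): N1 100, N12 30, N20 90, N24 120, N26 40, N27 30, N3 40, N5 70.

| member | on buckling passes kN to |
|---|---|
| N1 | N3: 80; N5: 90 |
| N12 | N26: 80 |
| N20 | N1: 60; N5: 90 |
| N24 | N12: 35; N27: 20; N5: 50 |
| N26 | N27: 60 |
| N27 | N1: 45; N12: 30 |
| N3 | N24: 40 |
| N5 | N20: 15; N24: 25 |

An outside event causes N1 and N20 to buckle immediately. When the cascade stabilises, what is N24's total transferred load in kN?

65

Round 1 — N1, N20 buckle (initial).
  N3: +80 → 80 ≥ 40
  N5: +90+90 → 180 ≥ 70
Round 2 — N3, N5 buckle.
  N24: +40+25 → 65 < 120
No further bucklings.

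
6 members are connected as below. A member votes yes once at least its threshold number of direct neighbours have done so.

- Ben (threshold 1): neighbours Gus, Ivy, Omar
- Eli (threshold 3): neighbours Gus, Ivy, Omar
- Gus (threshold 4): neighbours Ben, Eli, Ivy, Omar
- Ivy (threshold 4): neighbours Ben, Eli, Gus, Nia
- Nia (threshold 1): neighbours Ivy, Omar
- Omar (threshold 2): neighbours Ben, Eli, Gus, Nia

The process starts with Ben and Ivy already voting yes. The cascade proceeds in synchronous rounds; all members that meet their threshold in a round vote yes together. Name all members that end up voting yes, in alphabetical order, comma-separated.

Ben, Ivy, Nia, Omar

Round 1 — Ben, Ivy vote yes (initial).
Round 2 — checking thresholds:
  Eli: 1 of 3 neighbours < 3, not yet.
  Gus: 2 of 4 neighbours < 4, not yet.
  Nia: 1 of 2 neighbours ≥ 1, votes yes.
  Omar: 1 of 4 neighbours < 2, not yet.
Round 3 — checking thresholds:
  Eli: 1 of 3 neighbours < 3, not yet.
  Gus: 2 of 4 neighbours < 4, not yet.
  Omar: 2 of 4 neighbours ≥ 2, votes yes.
Round 4 — no new yes votes; cascade stops.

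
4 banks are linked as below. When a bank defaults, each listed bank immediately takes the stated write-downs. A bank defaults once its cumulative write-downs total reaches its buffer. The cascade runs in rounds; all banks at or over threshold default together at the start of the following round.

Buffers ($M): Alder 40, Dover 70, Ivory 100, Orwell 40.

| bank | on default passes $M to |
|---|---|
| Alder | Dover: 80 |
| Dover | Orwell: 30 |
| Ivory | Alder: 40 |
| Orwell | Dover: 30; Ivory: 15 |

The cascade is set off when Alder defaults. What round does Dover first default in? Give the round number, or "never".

Round 1 — Alder defaults (initial).
  Dover: +80 → 80 ≥ 70
Round 2 — Dover defaults.
  Orwell: +30 → 30 < 40
No further defaults.

2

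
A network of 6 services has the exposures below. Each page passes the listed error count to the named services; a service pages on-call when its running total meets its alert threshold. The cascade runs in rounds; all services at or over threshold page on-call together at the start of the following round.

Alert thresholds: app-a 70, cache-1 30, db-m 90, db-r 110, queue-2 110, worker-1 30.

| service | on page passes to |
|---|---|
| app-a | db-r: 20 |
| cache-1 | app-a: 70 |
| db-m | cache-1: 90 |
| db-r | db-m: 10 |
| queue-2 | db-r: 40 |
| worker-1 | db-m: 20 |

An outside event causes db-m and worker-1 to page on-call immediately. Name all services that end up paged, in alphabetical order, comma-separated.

app-a, cache-1, db-m, worker-1

Round 1 — db-m, worker-1 page on-call (initial).
  cache-1: +90 → 90 ≥ 30
Round 2 — cache-1 pages on-call.
  app-a: +70 → 70 ≥ 70
Round 3 — app-a pages on-call.
  db-r: +20 → 20 < 110
No further pages.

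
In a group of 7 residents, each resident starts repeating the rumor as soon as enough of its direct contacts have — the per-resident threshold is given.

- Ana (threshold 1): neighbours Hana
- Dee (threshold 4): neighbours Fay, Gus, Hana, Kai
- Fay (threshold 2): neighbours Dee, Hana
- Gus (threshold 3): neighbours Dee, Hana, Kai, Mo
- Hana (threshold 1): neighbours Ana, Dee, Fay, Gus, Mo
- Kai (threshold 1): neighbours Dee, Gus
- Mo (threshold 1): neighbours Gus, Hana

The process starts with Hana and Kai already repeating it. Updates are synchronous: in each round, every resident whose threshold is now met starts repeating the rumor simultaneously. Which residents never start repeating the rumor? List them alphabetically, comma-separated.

Dee, Fay

Round 1 — Hana, Kai start repeating the rumor (initial).
Round 2 — checking thresholds:
  Ana: 1 of 1 neighbours ≥ 1, starts repeating the rumor.
  Dee: 2 of 4 neighbours < 4, holds.
  Fay: 1 of 2 neighbours < 2, holds.
  Gus: 2 of 4 neighbours < 3, holds.
  Mo: 1 of 2 neighbours ≥ 1, starts repeating the rumor.
Round 3 — checking thresholds:
  Dee: 2 of 4 neighbours < 4, holds.
  Fay: 1 of 2 neighbours < 2, holds.
  Gus: 3 of 4 neighbours ≥ 3, starts repeating the rumor.
Round 4 — no new spreads; cascade stops.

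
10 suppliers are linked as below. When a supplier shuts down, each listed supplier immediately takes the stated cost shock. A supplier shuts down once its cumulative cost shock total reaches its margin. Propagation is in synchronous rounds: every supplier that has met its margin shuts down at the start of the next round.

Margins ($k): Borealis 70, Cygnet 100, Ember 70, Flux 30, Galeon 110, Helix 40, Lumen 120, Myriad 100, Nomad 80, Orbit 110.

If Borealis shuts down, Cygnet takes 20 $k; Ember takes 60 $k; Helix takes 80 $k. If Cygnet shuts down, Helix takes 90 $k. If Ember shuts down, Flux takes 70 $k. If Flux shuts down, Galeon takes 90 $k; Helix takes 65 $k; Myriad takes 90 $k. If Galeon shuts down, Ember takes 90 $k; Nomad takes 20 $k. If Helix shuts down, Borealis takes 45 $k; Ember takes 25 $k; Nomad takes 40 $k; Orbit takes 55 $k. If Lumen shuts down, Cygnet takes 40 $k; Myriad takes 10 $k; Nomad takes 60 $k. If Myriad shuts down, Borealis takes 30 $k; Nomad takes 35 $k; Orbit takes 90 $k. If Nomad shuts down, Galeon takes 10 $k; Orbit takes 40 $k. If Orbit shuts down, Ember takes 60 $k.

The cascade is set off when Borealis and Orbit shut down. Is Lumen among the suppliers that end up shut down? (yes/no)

Round 1 — Borealis, Orbit shut down (initial).
  Cygnet: +20 → 20 < 100
  Ember: +60+60 → 120 ≥ 70
  Helix: +80 → 80 ≥ 40
Round 2 — Ember, Helix shut down.
  Flux: +70 → 70 ≥ 30
  Nomad: +40 → 40 < 80
Round 3 — Flux shuts down.
  Galeon: +90 → 90 < 110
  Myriad: +90 → 90 < 100
No further shutdowns.

no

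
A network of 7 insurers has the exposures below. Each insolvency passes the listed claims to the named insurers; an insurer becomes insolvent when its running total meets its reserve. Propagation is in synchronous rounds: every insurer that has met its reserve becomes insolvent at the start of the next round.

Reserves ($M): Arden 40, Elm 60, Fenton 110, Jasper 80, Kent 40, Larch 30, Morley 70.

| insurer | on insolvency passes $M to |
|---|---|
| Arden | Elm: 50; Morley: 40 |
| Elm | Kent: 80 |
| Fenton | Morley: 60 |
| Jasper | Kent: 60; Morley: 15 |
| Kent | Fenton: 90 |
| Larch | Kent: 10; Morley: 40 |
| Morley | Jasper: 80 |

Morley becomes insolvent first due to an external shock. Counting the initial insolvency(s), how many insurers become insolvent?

Round 1 — Morley becomes insolvent (initial).
  Jasper: +80 → 80 ≥ 80
Round 2 — Jasper becomes insolvent.
  Kent: +60 → 60 ≥ 40
Round 3 — Kent becomes insolvent.
  Fenton: +90 → 90 < 110
No further insolvencies.

3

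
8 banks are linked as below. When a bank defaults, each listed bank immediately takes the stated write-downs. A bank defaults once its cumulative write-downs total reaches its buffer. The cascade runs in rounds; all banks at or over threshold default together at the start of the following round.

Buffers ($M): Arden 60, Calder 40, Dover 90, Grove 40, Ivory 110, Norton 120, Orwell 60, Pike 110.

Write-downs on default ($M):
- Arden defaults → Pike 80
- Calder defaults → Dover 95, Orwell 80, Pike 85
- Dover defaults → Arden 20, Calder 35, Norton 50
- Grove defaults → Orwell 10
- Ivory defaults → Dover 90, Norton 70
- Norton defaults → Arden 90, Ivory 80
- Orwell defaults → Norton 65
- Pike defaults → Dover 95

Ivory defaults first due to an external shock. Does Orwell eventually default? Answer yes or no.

Round 1 — Ivory defaults (initial).
  Dover: +90 → 90 ≥ 90
  Norton: +70 → 70 < 120
Round 2 — Dover defaults.
  Arden: +20 → 20 < 60
  Calder: +35 → 35 < 40
  Norton: +50 → 120 ≥ 120
Round 3 — Norton defaults.
  Arden: +90 → 110 ≥ 60
Round 4 — Arden defaults.
  Pike: +80 → 80 < 110
No further defaults.

no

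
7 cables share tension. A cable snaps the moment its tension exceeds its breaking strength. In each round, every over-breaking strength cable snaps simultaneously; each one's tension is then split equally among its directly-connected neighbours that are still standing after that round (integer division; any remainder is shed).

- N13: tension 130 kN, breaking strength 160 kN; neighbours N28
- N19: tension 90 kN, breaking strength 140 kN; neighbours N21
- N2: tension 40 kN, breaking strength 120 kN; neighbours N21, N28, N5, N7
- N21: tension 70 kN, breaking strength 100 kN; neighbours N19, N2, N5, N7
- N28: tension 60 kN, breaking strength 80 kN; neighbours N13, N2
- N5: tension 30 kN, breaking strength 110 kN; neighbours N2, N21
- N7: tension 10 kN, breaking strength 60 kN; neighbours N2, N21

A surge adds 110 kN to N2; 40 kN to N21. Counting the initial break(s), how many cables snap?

Round 1 — N2 at 150 > 120; N21 at 110 > 100. N2, N21 snap.
  N2 sheds 150 kN to N28, N5, N7: 50 each.
    N28: 60+50 = 110 > 80
    N5: 30+50 = 80 ≤ 110
    N7: 10+50 = 60 ≤ 60
  N21 sheds 110 kN to N19, N5, N7: 36 each (2 lost).
    N19: 90+36 = 126 ≤ 140
    N5: 80+36 = 116 > 110
    N7: 60+36 = 96 > 60
Round 2 — N28, N5, N7 snap.
  N28 sheds 110 kN to N13: 110 each.
    N13: 130+110 = 240 > 160
  N5 sheds 116 kN: no online neighbours, lost.
  N7 sheds 96 kN: no online neighbours, lost.
Round 3 — N13 snaps.
  N13 sheds 240 kN: no online neighbours, lost.
No further breaks.

6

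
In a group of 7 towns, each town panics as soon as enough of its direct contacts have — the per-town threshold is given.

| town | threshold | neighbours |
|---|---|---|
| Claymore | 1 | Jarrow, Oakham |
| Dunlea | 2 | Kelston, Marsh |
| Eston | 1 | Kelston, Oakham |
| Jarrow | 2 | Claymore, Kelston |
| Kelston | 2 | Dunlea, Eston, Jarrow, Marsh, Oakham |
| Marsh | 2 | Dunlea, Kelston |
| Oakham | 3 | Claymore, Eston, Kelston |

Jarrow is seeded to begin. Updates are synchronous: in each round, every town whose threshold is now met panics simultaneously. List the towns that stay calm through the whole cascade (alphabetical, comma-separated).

Dunlea, Eston, Kelston, Marsh, Oakham

Round 1 — Jarrow panics (initial).
Round 2 — checking thresholds:
  Claymore: 1 of 2 neighbours ≥ 1, panics.
  Kelston: 1 of 5 neighbours < 2, below threshold.
Round 3 — no new panics; cascade stops.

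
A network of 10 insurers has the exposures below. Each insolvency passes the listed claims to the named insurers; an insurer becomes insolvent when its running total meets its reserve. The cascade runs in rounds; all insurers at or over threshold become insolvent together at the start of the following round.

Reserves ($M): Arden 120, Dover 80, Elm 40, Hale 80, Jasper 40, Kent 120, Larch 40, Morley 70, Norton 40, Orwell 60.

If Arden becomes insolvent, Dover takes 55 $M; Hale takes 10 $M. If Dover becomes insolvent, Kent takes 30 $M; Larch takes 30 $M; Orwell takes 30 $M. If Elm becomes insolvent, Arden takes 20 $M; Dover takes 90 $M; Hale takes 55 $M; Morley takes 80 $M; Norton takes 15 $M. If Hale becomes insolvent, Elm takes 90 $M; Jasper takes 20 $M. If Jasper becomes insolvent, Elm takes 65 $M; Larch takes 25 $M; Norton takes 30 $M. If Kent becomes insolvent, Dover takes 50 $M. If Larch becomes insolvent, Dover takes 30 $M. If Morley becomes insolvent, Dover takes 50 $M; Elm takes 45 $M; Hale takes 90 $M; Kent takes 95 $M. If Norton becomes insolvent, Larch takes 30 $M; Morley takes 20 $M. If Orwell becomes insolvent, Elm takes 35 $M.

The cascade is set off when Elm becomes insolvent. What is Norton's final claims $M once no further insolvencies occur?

Round 1 — Elm becomes insolvent (initial).
  Arden: +20 → 20 < 120
  Dover: +90 → 90 ≥ 80
  Hale: +55 → 55 < 80
  Morley: +80 → 80 ≥ 70
  Norton: +15 → 15 < 40
Round 2 — Dover, Morley become insolvent.
  Hale: +90 → 145 ≥ 80
  Kent: +30+95 → 125 ≥ 120
  Larch: +30 → 30 < 40
  Orwell: +30 → 30 < 60
Round 3 — Hale, Kent become insolvent.
  Jasper: +20 → 20 < 40
No further insolvencies.

15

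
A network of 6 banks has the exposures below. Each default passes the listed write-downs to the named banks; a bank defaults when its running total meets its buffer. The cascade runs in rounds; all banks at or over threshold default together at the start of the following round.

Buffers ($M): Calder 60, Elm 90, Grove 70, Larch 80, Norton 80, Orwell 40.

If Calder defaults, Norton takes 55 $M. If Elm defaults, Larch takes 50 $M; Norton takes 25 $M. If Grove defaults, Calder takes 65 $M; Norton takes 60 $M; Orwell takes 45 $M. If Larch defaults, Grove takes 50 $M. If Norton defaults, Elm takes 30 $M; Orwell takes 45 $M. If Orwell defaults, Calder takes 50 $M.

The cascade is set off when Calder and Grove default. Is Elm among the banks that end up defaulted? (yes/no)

no

Round 1 — Calder, Grove default (initial).
  Norton: +55+60 → 115 ≥ 80
  Orwell: +45 → 45 ≥ 40
Round 2 — Norton, Orwell default.
  Elm: +30 → 30 < 90
No further defaults.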